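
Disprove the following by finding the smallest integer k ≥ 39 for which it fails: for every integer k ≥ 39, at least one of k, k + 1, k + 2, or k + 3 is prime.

A counterexample is any integer k ≥ 39 such that k, k + 1, k + 2, k + 3 are all composite; we check each in order.
For k = 39, 40, 41, 42, 43, 44, 45, 46, 47 the conclusion holds.
k = 48: 48 = 2 × 24; 49 = 7 × 7; 50 = 2 × 25; 51 = 3 × 17 — all composite.
Hence k = 48 is a counterexample.

k = 48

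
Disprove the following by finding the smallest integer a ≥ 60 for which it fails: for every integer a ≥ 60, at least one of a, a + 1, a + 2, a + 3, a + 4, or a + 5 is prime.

Check each integer a ≥ 60 in order until a, a + 1, a + 2, a + 3, a + 4, a + 5 are all composite.
For a = 60, 61, 62, 63, …, 87, 88, 89 the conclusion holds.
a = 90: 90 = 2 × 45; 91 = 7 × 13; 92 = 2 × 46; 93 = 3 × 31; 94 = 2 × 47; 95 = 5 × 19 — all composite.

a = 90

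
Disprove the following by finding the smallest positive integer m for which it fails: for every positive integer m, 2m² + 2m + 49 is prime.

m = 6

For m = 1, 2, 3, 4, 5 the conclusion holds.
m = 6: 2m² + 2m + 49 = 133 = 7 × 19, composite.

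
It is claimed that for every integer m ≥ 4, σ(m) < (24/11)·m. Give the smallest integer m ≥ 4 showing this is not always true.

m = 12

We need the least integer m ≥ 4 for which the claim fails.
For m = 4, 5, 6, 7, 8, 9, 10, 11 the conclusion holds.
m = 12: σ(12) = 28; 28 ≥ 288/11.
Thus m = 12 disproves the claim, and no smaller m works.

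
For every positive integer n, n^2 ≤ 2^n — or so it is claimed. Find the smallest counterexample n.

n = 3

We need the least positive integer n for which n^2 > 2^n.
n = 1: n^2 = 1 and 2^n = 2, so 1 ≤ 2.
n = 2: n^2 = 4 and 2^n = 4, so 4 ≤ 4.
n = 3: n^2 = 9 and 2^n = 8, so 9 > 8.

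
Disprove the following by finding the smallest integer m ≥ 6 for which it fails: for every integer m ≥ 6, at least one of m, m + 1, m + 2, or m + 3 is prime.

We need the least integer m ≥ 6 for which m, m + 1, m + 2, m + 3 are all composite.
For m = 6, 7, 8, 9, …, 21, 22, 23 the conclusion holds.
m = 24: 24 = 2 × 12; 25 = 5 × 5; 26 = 2 × 13; 27 = 3 × 9 — all composite.
Thus m = 24 disproves the claim, and no smaller m works.

m = 24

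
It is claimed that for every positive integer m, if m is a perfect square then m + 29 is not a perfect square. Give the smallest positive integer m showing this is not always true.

m = 196

The first 13 eligible values, up to m = 169, all satisfy the conclusion.
m = 196: 196 = 14² and 196 + 29 = 225 = 15².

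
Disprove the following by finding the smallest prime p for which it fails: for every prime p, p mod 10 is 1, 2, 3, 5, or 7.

Check each prime p in order until the claim fails.
p = 2: 2 mod 10 = 2.
p = 3: 3 mod 10 = 3.
p = 5: 5 mod 10 = 5.
p = 7: 7 mod 10 = 7.
p = 11: 11 mod 10 = 1.
p = 13: 13 mod 10 = 3.
p = 17: 17 mod 10 = 7.
p = 19: 19 mod 10 = 9 — not in {1, 2, 3, 5, 7}.
Thus p = 19 disproves the claim, and no smaller p works.

p = 19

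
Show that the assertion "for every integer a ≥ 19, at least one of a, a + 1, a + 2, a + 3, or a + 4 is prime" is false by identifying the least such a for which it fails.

We need the least integer a ≥ 19 for which a, a + 1, a + 2, a + 3, a + 4 are all composite.
The first 5 eligible values, up to a = 23, all satisfy the conclusion.
a = 24: 24 = 2 × 12; 25 = 5 × 5; 26 = 2 × 13; 27 = 3 × 9; 28 = 2 × 14 — all composite.

a = 24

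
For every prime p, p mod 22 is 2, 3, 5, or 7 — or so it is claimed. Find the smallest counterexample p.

p = 11

A counterexample is any prime p such that the claim fails; we check each in order.
For p = 2, 3, 5, 7 the conclusion holds.
p = 11: 11 mod 22 = 11 — not in {2, 3, 5, 7}.
So p = 11 is the smallest counterexample.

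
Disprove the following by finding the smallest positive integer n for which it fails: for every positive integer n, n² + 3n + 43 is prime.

The first 38 eligible values, up to n = 38, all satisfy the conclusion.
n = 39: n² + 3n + 43 = 1681 = 41 × 41, composite.
So n = 39 is the smallest counterexample.

n = 39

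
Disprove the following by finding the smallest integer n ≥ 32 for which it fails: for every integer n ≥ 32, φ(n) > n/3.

n = 36

The first 4 eligible values, up to n = 35, all satisfy the conclusion.
n = 36: φ(36) = 12 and 36/3 = 12, so φ(36) ≤ 36/3.
Thus n = 36 disproves the claim, and no smaller n works.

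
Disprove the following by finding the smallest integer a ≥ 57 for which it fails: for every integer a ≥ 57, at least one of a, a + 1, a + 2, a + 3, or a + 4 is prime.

a = 62

A counterexample is any integer a ≥ 57 such that a, a + 1, a + 2, a + 3, a + 4 are all composite; we check each in order.
The first 5 eligible values, up to a = 61, all satisfy the conclusion.
a = 62: 62 = 2 × 31; 63 = 3 × 21; 64 = 2 × 32; 65 = 5 × 13; 66 = 2 × 33 — all composite.
Hence a = 62 is a counterexample.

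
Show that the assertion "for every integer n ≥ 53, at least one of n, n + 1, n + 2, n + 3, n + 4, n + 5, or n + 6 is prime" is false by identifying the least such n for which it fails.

For n = 53, 54, 55, 56, …, 87, 88, 89 the conclusion holds.
n = 90: 90 = 2 × 45; 91 = 7 × 13; 92 = 2 × 46; 93 = 3 × 31; 94 = 2 × 47; 95 = 5 × 19; 96 = 2 × 48 — all composite.

n = 90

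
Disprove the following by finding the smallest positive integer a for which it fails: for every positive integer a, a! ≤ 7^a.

a = 17

For a = 1, 2, 3, 4, …, 14, 15, 16 the conclusion holds.
a = 17: a! = 355687428096000 and 7^a = 232630513987207, so 355687428096000 > 232630513987207.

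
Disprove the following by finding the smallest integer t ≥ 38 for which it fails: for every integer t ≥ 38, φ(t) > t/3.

A counterexample is any integer t ≥ 38 such that the claim fails; we check each in order.
The first 4 eligible values, up to t = 41, all satisfy the conclusion.
t = 42: φ(42) = 12 and 42/3 = 14, so φ(42) ≤ 42/3.

t = 42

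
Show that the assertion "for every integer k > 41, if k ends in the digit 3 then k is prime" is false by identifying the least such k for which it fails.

A counterexample is any integer k > 41 such that k ends in the digit 3 but k is not prime; we check each in order.
For k = 43, 53 the conclusion holds.
k = 63: 63 ends in 3; 63 = 3 × 21, composite.
So k = 63 is the smallest counterexample.

k = 63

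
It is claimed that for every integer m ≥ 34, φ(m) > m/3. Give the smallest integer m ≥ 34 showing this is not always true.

m = 36

We need the least integer m ≥ 34 for which the claim fails.
m = 34: φ(34) = 16 and 34/3 = 34/3, so φ(34) > 34/3.
m = 35: φ(35) = 24 and 35/3 = 35/3, so φ(35) > 35/3.
m = 36: φ(36) = 12 and 36/3 = 12, so φ(36) ≤ 36/3.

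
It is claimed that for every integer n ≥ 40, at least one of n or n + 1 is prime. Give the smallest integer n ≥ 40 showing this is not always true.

Check each integer n ≥ 40 in order until n, n + 1 are both composite.
For n = 40, 41, 42, 43 the conclusion holds.
n = 44: 44 = 2 × 22; 45 = 3 × 15 — both composite.
Thus n = 44 disproves the claim, and no smaller n works.

n = 44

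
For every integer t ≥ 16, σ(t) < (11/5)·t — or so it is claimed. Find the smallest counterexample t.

A counterexample is any integer t ≥ 16 such that the claim fails; we check each in order.
t = 16: σ(16) = 31; 31 < 176/5.
t = 17: σ(17) = 18; 18 < 187/5.
t = 18: σ(18) = 39; 39 < 198/5.
t = 19: σ(19) = 20; 20 < 209/5.
t = 20: σ(20) = 42; 42 < 44.
t = 21: σ(21) = 32; 32 < 231/5.
t = 22: σ(22) = 36; 36 < 242/5.
t = 23: σ(23) = 24; 24 < 253/5.
t = 24: σ(24) = 60; 60 ≥ 264/5.

t = 24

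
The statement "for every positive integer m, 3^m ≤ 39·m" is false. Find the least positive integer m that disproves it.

A counterexample is any positive integer m such that 3^m > 39·m; we check each in order.
For m = 1, 2, 3, 4 the conclusion holds.
m = 5: 3^m = 243 and 39·m = 195, so 243 > 195.
Thus m = 5 disproves the claim, and no smaller m works.

m = 5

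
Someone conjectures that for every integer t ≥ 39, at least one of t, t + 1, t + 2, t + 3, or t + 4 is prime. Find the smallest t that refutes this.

We need the least integer t ≥ 39 for which t, t + 1, t + 2, t + 3, t + 4 are all composite.
The first 9 eligible values, up to t = 47, all satisfy the conclusion.
t = 48: 48 = 2 × 24; 49 = 7 × 7; 50 = 2 × 25; 51 = 3 × 17; 52 = 2 × 26 — all composite.

t = 48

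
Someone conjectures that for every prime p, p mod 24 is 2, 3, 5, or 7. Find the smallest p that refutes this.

We need the least prime p for which the claim fails.
The first 4 eligible values, up to p = 7, all satisfy the conclusion.
p = 11: 11 mod 24 = 11 — not in {2, 3, 5, 7}.

p = 11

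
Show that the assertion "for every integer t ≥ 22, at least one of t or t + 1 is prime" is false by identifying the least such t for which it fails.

t = 24

A counterexample is any integer t ≥ 22 such that t, t + 1 are both composite; we check each in order.
For t = 22, 23 the conclusion holds.
t = 24: 24 = 2 × 12; 25 = 5 × 5 — both composite.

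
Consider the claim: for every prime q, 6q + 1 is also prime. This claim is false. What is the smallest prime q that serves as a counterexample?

q = 19

We need the least prime q for which 6q + 1 is not prime.
For q = 2, 3, 5, 7, 11, 13, 17 the conclusion holds.
q = 19: 6q + 1 = 115 = 5 × 23, not prime.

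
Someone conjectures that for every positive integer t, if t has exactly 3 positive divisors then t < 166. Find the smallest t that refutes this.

t = 169

We need the least positive integer t for which t has exactly 3 positive divisors but the claim fails.
The first 5 eligible values, up to t = 121, all satisfy the conclusion.
t = 169: τ(169) = 3; 169 ≥ 166.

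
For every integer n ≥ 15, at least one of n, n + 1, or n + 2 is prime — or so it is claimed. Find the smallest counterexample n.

n = 20

Check each integer n ≥ 15 in order until n, n + 1, n + 2 are all composite.
The first 5 eligible values, up to n = 19, all satisfy the conclusion.
n = 20: 20 = 2 × 10; 21 = 3 × 7; 22 = 2 × 11 — all composite.
Hence n = 20 is a counterexample.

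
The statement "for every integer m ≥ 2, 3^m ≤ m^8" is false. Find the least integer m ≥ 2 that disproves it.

m = 23

A counterexample is any integer m ≥ 2 such that 3^m > m^8; we check each in order.
The first 21 eligible values, up to m = 22, all satisfy the conclusion.
m = 23: 3^m = 94143178827 and m^8 = 78310985281, so 94143178827 > 78310985281.
Thus m = 23 disproves the claim, and no smaller m works.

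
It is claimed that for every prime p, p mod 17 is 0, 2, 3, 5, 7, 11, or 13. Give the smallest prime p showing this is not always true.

p = 23

Check each prime p in order until the claim fails.
The first 8 eligible values, up to p = 19, all satisfy the conclusion.
p = 23: 23 mod 17 = 6 — not in {0, 2, 3, 5, 7, 11, 13}.
Thus p = 23 disproves the claim, and no smaller p works.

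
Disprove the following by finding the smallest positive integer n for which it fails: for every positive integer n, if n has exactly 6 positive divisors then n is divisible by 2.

n = 45

We need the least positive integer n for which n has exactly 6 positive divisors but n is not divisible by 2.
The first 6 eligible values, up to n = 44, all satisfy the conclusion.
n = 45: τ(45) = 6; 45 mod 2 = 1.
Hence n = 45 is a counterexample.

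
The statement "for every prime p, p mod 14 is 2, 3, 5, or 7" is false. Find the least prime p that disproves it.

The first 4 eligible values, up to p = 7, all satisfy the conclusion.
p = 11: 11 mod 14 = 11 — not in {2, 3, 5, 7}.

p = 11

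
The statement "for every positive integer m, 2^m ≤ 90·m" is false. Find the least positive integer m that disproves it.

m = 10

Check each positive integer m in order until 2^m > 90·m.
For m = 1, 2, 3, 4, 5, 6, 7, 8, 9 the conclusion holds.
m = 10: 2^m = 1024 and 90·m = 900, so 1024 > 900.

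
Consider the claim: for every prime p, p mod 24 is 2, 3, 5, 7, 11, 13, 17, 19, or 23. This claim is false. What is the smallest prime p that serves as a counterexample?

p = 73

For p = 2, 3, 5, 7, …, 61, 67, 71 the conclusion holds.
p = 73: 73 mod 24 = 1 — not in {2, 3, 5, 7, 11, 13, 17, 19, 23}.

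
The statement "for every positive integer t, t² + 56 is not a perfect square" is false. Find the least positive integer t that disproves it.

t = 5

A counterexample is any positive integer t such that t² + 56 is a perfect square; we check each in order.
For t = 1, 2, 3, 4 the conclusion holds.
t = 5: 5² + 56 = 81 = 9², a perfect square.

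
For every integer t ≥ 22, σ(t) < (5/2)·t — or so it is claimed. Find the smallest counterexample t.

t = 24

We need the least integer t ≥ 22 for which the claim fails.
t = 22: σ(22) = 36; 36 < 55.
t = 23: σ(23) = 24; 24 < 115/2.
t = 24: σ(24) = 60; 60 ≥ 60.
So t = 24 is the smallest counterexample.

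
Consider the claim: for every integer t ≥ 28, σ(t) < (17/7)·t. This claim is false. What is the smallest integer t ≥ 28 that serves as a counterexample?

For t = 28, 29, 30, 31, 32, 33, 34, 35 the conclusion holds.
t = 36: σ(36) = 91; 91 ≥ 612/7.

t = 36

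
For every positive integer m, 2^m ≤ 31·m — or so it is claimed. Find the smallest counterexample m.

A counterexample is any positive integer m such that 2^m > 31·m; we check each in order.
The first 7 eligible values, up to m = 7, all satisfy the conclusion.
m = 8: 2^m = 256 and 31·m = 248, so 256 > 248.
Hence m = 8 is a counterexample.

m = 8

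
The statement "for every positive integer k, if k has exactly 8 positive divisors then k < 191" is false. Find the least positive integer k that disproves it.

Check each positive integer k in order until k has exactly 8 positive divisors but the claim fails.
For k = 24, 30, 40, 42, …, 186, 189, 190 the conclusion holds.
k = 195: τ(195) = 8; 195 ≥ 191.
So k = 195 is the smallest counterexample.

k = 195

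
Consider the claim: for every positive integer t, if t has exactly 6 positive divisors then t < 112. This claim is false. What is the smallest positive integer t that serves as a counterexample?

Check each positive integer t in order until t has exactly 6 positive divisors but the claim fails.
For t = 12, 18, 20, 28, …, 92, 98, 99 the conclusion holds.
t = 116: τ(116) = 6; 116 ≥ 112.

t = 116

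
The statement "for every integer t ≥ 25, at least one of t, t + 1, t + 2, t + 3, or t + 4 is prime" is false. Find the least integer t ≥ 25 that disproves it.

t = 32

We need the least integer t ≥ 25 for which t, t + 1, t + 2, t + 3, t + 4 are all composite.
The first 7 eligible values, up to t = 31, all satisfy the conclusion.
t = 32: 32 = 2 × 16; 33 = 3 × 11; 34 = 2 × 17; 35 = 5 × 7; 36 = 2 × 18 — all composite.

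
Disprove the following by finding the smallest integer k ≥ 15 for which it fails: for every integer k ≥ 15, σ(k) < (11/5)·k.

Check each integer k ≥ 15 in order until the claim fails.
The first 9 eligible values, up to k = 23, all satisfy the conclusion.
k = 24: σ(24) = 60; 60 ≥ 264/5.
So k = 24 is the smallest counterexample.

k = 24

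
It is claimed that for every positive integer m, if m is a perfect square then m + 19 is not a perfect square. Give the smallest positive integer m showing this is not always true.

m = 1: 1 + 19 = 20, not a perfect square.
m = 4: 4 + 19 = 23, not a perfect square.
m = 9: 9 + 19 = 28, not a perfect square.
m = 16: 16 + 19 = 35, not a perfect square.
m = 25: 25 + 19 = 44, not a perfect square.
m = 36: 36 + 19 = 55, not a perfect square.
m = 49: 49 + 19 = 68, not a perfect square.
m = 64: 64 + 19 = 83, not a perfect square.
m = 81: 81 = 9² and 81 + 19 = 100 = 10².
So m = 81 is the smallest counterexample.

m = 81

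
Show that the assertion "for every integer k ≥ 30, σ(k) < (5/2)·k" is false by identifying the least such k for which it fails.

The first 6 eligible values, up to k = 35, all satisfy the conclusion.
k = 36: σ(36) = 91; 91 ≥ 90.
Thus k = 36 disproves the claim, and no smaller k works.

k = 36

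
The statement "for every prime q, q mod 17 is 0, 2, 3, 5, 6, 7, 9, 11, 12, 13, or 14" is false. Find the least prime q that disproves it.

q = 59

We need the least prime q for which the claim fails.
For q = 2, 3, 5, 7, …, 43, 47, 53 the conclusion holds.
q = 59: 59 mod 17 = 8 — not in {0, 2, 3, 5, 6, 7, 9, 11, 12, 13, 14}.
So q = 59 is the smallest counterexample.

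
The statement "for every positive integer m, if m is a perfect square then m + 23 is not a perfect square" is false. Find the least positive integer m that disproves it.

A counterexample is any positive integer m such that m is a perfect square but m + 23 is a perfect square; we check each in order.
The first 10 eligible values, up to m = 100, all satisfy the conclusion.
m = 121: 121 = 11² and 121 + 23 = 144 = 12².
Thus m = 121 disproves the claim, and no smaller m works.

m = 121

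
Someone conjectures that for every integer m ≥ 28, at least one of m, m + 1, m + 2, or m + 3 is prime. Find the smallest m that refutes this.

For m = 28, 29, 30, 31 the conclusion holds.
m = 32: 32 = 2 × 16; 33 = 3 × 11; 34 = 2 × 17; 35 = 5 × 7 — all composite.

m = 32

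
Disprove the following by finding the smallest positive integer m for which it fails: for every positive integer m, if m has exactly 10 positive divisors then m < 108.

m = 112

Check each positive integer m in order until m has exactly 10 positive divisors but the claim fails.
m = 48: τ(48) = 10; 48 < 108.
m = 80: τ(80) = 10; 80 < 108.
m = 112: τ(112) = 10; 112 ≥ 108.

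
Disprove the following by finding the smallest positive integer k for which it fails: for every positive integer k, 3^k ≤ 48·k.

k = 5

The first 4 eligible values, up to k = 4, all satisfy the conclusion.
k = 5: 3^k = 243 and 48·k = 240, so 243 > 240.
So k = 5 is the smallest counterexample.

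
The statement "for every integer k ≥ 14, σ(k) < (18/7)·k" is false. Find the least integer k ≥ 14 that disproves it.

k = 48

A counterexample is any integer k ≥ 14 such that the claim fails; we check each in order.
For k = 14, 15, 16, 17, …, 45, 46, 47 the conclusion holds.
k = 48: σ(48) = 124; 124 ≥ 864/7.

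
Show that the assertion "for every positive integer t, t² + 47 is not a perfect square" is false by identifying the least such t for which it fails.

Check each positive integer t in order until t² + 47 is a perfect square.
For t = 1, 2, 3, 4, …, 20, 21, 22 the conclusion holds.
t = 23: 23² + 47 = 576 = 24², a perfect square.

t = 23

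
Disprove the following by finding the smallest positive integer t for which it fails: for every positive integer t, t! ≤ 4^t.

A counterexample is any positive integer t such that t! > 4^t; we check each in order.
The first 8 eligible values, up to t = 8, all satisfy the conclusion.
t = 9: t! = 362880 and 4^t = 262144, so 362880 > 262144.

t = 9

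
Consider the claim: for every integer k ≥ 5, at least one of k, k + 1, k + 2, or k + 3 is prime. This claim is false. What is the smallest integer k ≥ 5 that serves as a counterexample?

k = 24

Check each integer k ≥ 5 in order until k, k + 1, k + 2, k + 3 are all composite.
The first 19 eligible values, up to k = 23, all satisfy the conclusion.
k = 24: 24 = 2 × 12; 25 = 5 × 5; 26 = 2 × 13; 27 = 3 × 9 — all composite.
Hence k = 24 is a counterexample.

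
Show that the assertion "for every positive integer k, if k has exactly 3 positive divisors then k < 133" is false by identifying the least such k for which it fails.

k = 4: τ(4) = 3; 4 < 133.
k = 9: τ(9) = 3; 9 < 133.
k = 25: τ(25) = 3; 25 < 133.
k = 49: τ(49) = 3; 49 < 133.
k = 121: τ(121) = 3; 121 < 133.
k = 169: τ(169) = 3; 169 ≥ 133.
Thus k = 169 disproves the claim, and no smaller k works.

k = 169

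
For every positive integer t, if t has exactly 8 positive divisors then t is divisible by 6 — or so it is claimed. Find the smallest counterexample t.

For t = 24, 30 the conclusion holds.
t = 40: τ(40) = 8; 40 mod 6 = 4.

t = 40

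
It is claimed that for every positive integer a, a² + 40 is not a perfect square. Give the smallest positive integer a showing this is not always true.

Check each positive integer a in order until a² + 40 is a perfect square.
For a = 1, 2 the conclusion holds.
a = 3: 3² + 40 = 49 = 7², a perfect square.

a = 3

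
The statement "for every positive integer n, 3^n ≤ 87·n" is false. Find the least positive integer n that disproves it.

n = 6

Check each positive integer n in order until 3^n > 87·n.
The first 5 eligible values, up to n = 5, all satisfy the conclusion.
n = 6: 3^n = 729 and 87·n = 522, so 729 > 522.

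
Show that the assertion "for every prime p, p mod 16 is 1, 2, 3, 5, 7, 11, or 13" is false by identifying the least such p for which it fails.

p = 31

A counterexample is any prime p such that the claim fails; we check each in order.
For p = 2, 3, 5, 7, 11, 13, 17, 19, 23, 29 the conclusion holds.
p = 31: 31 mod 16 = 15 — not in {1, 2, 3, 5, 7, 11, 13}.
So p = 31 is the smallest counterexample.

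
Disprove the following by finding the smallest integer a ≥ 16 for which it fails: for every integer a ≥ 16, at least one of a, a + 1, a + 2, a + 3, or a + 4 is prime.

We need the least integer a ≥ 16 for which a, a + 1, a + 2, a + 3, a + 4 are all composite.
The first 8 eligible values, up to a = 23, all satisfy the conclusion.
a = 24: 24 = 2 × 12; 25 = 5 × 5; 26 = 2 × 13; 27 = 3 × 9; 28 = 2 × 14 — all composite.

a = 24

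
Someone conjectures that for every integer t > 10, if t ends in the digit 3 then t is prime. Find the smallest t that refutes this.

t = 33

Check each integer t > 10 in order until t ends in the digit 3 but t is not prime.
t = 13: 13 ends in 3 and is prime.
t = 23: 23 ends in 3 and is prime.
t = 33: 33 ends in 3; 33 = 3 × 11, composite.
So t = 33 is the smallest counterexample.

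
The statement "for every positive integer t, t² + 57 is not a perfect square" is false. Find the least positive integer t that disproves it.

The first 7 eligible values, up to t = 7, all satisfy the conclusion.
t = 8: 8² + 57 = 121 = 11², a perfect square.
So t = 8 is the smallest counterexample.

t = 8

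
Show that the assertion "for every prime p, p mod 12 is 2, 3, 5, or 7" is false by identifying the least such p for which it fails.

p = 11

We need the least prime p for which the claim fails.
For p = 2, 3, 5, 7 the conclusion holds.
p = 11: 11 mod 12 = 11 — not in {2, 3, 5, 7}.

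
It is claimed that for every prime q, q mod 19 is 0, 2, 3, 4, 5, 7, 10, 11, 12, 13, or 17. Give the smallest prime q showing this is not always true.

q = 37

For q = 2, 3, 5, 7, …, 23, 29, 31 the conclusion holds.
q = 37: 37 mod 19 = 18 — not in {0, 2, 3, 4, 5, 7, 10, 11, 12, 13, 17}.
Hence q = 37 is a counterexample.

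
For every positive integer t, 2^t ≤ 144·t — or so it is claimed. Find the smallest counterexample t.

t = 11

For t = 1, 2, 3, 4, 5, 6, 7, 8, 9, 10 the conclusion holds.
t = 11: 2^t = 2048 and 144·t = 1584, so 2048 > 1584.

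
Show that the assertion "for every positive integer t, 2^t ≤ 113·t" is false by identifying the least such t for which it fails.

t = 11

We need the least positive integer t for which 2^t > 113·t.
For t = 1, 2, 3, 4, 5, 6, 7, 8, 9, 10 the conclusion holds.
t = 11: 2^t = 2048 and 113·t = 1243, so 2048 > 1243.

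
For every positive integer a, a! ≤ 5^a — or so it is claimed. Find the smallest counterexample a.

We need the least positive integer a for which a! > 5^a.
For a = 1, 2, 3, 4, …, 9, 10, 11 the conclusion holds.
a = 12: a! = 479001600 and 5^a = 244140625, so 479001600 > 244140625.
Thus a = 12 disproves the claim, and no smaller a works.

a = 12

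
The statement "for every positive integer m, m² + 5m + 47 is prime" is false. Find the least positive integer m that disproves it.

We need the least positive integer m for which m² + 5m + 47 is not prime.
The first 37 eligible values, up to m = 37, all satisfy the conclusion.
m = 38: m² + 5m + 47 = 1681 = 41 × 41, composite.
Thus m = 38 disproves the claim, and no smaller m works.

m = 38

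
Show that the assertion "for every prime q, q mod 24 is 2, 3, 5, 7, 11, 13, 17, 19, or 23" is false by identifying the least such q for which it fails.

We need the least prime q for which the claim fails.
For q = 2, 3, 5, 7, …, 61, 67, 71 the conclusion holds.
q = 73: 73 mod 24 = 1 — not in {2, 3, 5, 7, 11, 13, 17, 19, 23}.

q = 73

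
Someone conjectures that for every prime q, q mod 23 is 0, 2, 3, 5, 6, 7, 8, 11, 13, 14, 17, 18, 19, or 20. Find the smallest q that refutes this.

Check each prime q in order until the claim fails.
For q = 2, 3, 5, 7, …, 37, 41, 43 the conclusion holds.
q = 47: 47 mod 23 = 1 — not in {0, 2, 3, 5, 6, 7, 8, 11, 13, 14, 17, 18, 19, 20}.

q = 47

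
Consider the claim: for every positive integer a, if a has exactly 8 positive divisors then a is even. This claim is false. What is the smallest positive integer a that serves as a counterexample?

a = 105

Check each positive integer a in order until a has exactly 8 positive divisors but a is odd.
For a = 24, 30, 40, 42, …, 88, 102, 104 the conclusion holds.
a = 105: divisors of 105: 1, 3, 5, 7, 15, 21, 35, 105; 105 is odd.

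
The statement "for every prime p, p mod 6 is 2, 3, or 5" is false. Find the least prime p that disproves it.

p = 2: 2 mod 6 = 2.
p = 3: 3 mod 6 = 3.
p = 5: 5 mod 6 = 5.
p = 7: 7 mod 6 = 1 — not in {2, 3, 5}.
Hence p = 7 is a counterexample.

p = 7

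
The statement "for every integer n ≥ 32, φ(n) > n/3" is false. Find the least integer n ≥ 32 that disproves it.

n = 36

A counterexample is any integer n ≥ 32 such that the claim fails; we check each in order.
For n = 32, 33, 34, 35 the conclusion holds.
n = 36: φ(36) = 12 and 36/3 = 12, so φ(36) ≤ 36/3.
So n = 36 is the smallest counterexample.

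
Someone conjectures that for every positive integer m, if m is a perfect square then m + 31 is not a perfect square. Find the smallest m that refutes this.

For m = 1, 4, 9, 16, …, 144, 169, 196 the conclusion holds.
m = 225: 225 = 15² and 225 + 31 = 256 = 16².
Hence m = 225 is a counterexample.

m = 225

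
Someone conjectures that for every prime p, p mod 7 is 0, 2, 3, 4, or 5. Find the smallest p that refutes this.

A counterexample is any prime p such that the claim fails; we check each in order.
The first 5 eligible values, up to p = 11, all satisfy the conclusion.
p = 13: 13 mod 7 = 6 — not in {0, 2, 3, 4, 5}.

p = 13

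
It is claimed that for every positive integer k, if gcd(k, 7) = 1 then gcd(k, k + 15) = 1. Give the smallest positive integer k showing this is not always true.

A counterexample is any positive integer k such that gcd(k, 7) = 1 but gcd(k, k + 15) > 1; we check each in order.
k = 1: gcd(1, 16) = 1.
k = 2: gcd(2, 17) = 1.
k = 3: gcd(3, 18) = 3.
Thus k = 3 disproves the claim, and no smaller k works.

k = 3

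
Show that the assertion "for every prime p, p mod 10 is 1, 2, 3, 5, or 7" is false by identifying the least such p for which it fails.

p = 19

A counterexample is any prime p such that the claim fails; we check each in order.
For p = 2, 3, 5, 7, 11, 13, 17 the conclusion holds.
p = 19: 19 mod 10 = 9 — not in {1, 2, 3, 5, 7}.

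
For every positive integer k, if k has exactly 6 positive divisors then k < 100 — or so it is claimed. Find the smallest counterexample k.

k = 116

Check each positive integer k in order until k has exactly 6 positive divisors but the claim fails.
For k = 12, 18, 20, 28, …, 92, 98, 99 the conclusion holds.
k = 116: τ(116) = 6; 116 ≥ 100.
Hence k = 116 is a counterexample.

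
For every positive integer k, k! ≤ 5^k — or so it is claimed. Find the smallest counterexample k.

The first 11 eligible values, up to k = 11, all satisfy the conclusion.
k = 12: k! = 479001600 and 5^k = 244140625, so 479001600 > 244140625.
Hence k = 12 is a counterexample.

k = 12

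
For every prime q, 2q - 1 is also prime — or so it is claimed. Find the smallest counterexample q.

q = 5

For q = 2, 3 the conclusion holds.
q = 5: 2q - 1 = 9 = 3 × 3, not prime.
Thus q = 5 disproves the claim, and no smaller q works.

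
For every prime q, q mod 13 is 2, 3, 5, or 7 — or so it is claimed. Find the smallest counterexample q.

We need the least prime q for which the claim fails.
The first 4 eligible values, up to q = 7, all satisfy the conclusion.
q = 11: 11 mod 13 = 11 — not in {2, 3, 5, 7}.

q = 11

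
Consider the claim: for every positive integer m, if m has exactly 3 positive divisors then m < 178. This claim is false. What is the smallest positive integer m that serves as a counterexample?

m = 289

The first 6 eligible values, up to m = 169, all satisfy the conclusion.
m = 289: τ(289) = 3; 289 ≥ 178.
So m = 289 is the smallest counterexample.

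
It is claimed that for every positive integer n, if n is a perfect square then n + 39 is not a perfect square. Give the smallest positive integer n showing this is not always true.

We need the least positive integer n for which n is a perfect square but n + 39 is a perfect square.
The first 4 eligible values, up to n = 16, all satisfy the conclusion.
n = 25: 25 = 5² and 25 + 39 = 64 = 8².

n = 25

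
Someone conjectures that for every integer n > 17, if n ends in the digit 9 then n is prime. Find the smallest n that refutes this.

Check each integer n > 17 in order until n ends in the digit 9 but n is not prime.
n = 19: 19 ends in 9 and is prime.
n = 29: 29 ends in 9 and is prime.
n = 39: 39 ends in 9; 39 = 3 × 13, composite.

n = 39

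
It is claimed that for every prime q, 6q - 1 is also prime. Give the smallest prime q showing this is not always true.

A counterexample is any prime q such that 6q - 1 is not prime; we check each in order.
q = 2: 6q - 1 = 11, prime.
q = 3: 6q - 1 = 17, prime.
q = 5: 6q - 1 = 29, prime.
q = 7: 6q - 1 = 41, prime.
q = 11: 6q - 1 = 65 = 5 × 13, not prime.

q = 11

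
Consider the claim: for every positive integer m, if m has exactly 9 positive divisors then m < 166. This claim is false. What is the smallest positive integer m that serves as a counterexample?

m = 196

We need the least positive integer m for which m has exactly 9 positive divisors but the claim fails.
m = 36: τ(36) = 9; 36 < 166.
m = 100: τ(100) = 9; 100 < 166.
m = 196: τ(196) = 9; 196 ≥ 166.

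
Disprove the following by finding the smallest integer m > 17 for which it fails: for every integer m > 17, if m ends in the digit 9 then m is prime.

For m = 19, 29 the conclusion holds.
m = 39: 39 ends in 9; 39 = 3 × 13, composite.

m = 39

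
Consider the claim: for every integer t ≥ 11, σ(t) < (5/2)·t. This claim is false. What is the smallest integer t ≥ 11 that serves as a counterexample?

We need the least integer t ≥ 11 for which the claim fails.
For t = 11, 12, 13, 14, …, 21, 22, 23 the conclusion holds.
t = 24: σ(24) = 60; 60 ≥ 60.
Hence t = 24 is a counterexample.

t = 24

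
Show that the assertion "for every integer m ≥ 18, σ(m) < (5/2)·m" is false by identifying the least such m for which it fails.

For m = 18, 19, 20, 21, 22, 23 the conclusion holds.
m = 24: σ(24) = 60; 60 ≥ 60.

m = 24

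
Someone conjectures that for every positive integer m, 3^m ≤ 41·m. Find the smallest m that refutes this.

m = 5

A counterexample is any positive integer m such that 3^m > 41·m; we check each in order.
m = 1: 3^m = 3 and 41·m = 41, so 3 ≤ 41.
m = 2: 3^m = 9 and 41·m = 82, so 9 ≤ 82.
m = 3: 3^m = 27 and 41·m = 123, so 27 ≤ 123.
m = 4: 3^m = 81 and 41·m = 164, so 81 ≤ 164.
m = 5: 3^m = 243 and 41·m = 205, so 243 > 205.
Hence m = 5 is a counterexample.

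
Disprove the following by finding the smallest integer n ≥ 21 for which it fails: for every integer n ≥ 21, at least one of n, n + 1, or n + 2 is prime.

We need the least integer n ≥ 21 for which n, n + 1, n + 2 are all composite.
For n = 21, 22, 23 the conclusion holds.
n = 24: 24 = 2 × 12; 25 = 5 × 5; 26 = 2 × 13 — all composite.
Hence n = 24 is a counterexample.

n = 24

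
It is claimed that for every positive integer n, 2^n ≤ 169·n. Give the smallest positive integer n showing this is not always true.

Check each positive integer n in order until 2^n > 169·n.
The first 10 eligible values, up to n = 10, all satisfy the conclusion.
n = 11: 2^n = 2048 and 169·n = 1859, so 2048 > 1859.

n = 11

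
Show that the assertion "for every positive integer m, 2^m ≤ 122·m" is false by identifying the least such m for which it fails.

m = 11

A counterexample is any positive integer m such that 2^m > 122·m; we check each in order.
For m = 1, 2, 3, 4, 5, 6, 7, 8, 9, 10 the conclusion holds.
m = 11: 2^m = 2048 and 122·m = 1342, so 2048 > 1342.
So m = 11 is the smallest counterexample.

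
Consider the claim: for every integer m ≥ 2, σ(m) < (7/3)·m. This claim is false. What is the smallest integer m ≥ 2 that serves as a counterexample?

Check each integer m ≥ 2 in order until the claim fails.
For m = 2, 3, 4, 5, 6, 7, 8, 9, 10, 11 the conclusion holds.
m = 12: σ(12) = 28; 28 ≥ 28.
Hence m = 12 is a counterexample.

m = 12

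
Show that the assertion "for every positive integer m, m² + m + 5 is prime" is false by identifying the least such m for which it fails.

m = 4

m = 1: m² + m + 5 = 7, prime.
m = 2: m² + m + 5 = 11, prime.
m = 3: m² + m + 5 = 17, prime.
m = 4: m² + m + 5 = 25 = 5 × 5, composite.
So m = 4 is the smallest counterexample.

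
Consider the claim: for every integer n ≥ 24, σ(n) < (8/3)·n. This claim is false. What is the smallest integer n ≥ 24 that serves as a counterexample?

A counterexample is any integer n ≥ 24 such that the claim fails; we check each in order.
For n = 24, 25, 26, 27, …, 57, 58, 59 the conclusion holds.
n = 60: σ(60) = 168; 168 ≥ 160.

n = 60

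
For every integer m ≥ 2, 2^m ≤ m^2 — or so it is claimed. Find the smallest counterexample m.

m = 5

Check each integer m ≥ 2 in order until 2^m > m^2.
For m = 2, 3, 4 the conclusion holds.
m = 5: 2^m = 32 and m^2 = 25, so 32 > 25.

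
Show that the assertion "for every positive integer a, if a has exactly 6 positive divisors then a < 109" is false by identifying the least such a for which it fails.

A counterexample is any positive integer a such that a has exactly 6 positive divisors but the claim fails; we check each in order.
For a = 12, 18, 20, 28, …, 92, 98, 99 the conclusion holds.
a = 116: τ(116) = 6; 116 ≥ 109.

a = 116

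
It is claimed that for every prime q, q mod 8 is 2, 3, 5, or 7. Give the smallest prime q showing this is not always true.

q = 17

We need the least prime q for which the claim fails.
For q = 2, 3, 5, 7, 11, 13 the conclusion holds.
q = 17: 17 mod 8 = 1 — not in {2, 3, 5, 7}.
So q = 17 is the smallest counterexample.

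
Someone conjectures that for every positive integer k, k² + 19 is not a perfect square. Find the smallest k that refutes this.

k = 9

Check each positive integer k in order until k² + 19 is a perfect square.
For k = 1, 2, 3, 4, 5, 6, 7, 8 the conclusion holds.
k = 9: 9² + 19 = 100 = 10², a perfect square.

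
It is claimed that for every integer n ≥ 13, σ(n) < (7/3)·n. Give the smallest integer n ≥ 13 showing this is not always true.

A counterexample is any integer n ≥ 13 such that the claim fails; we check each in order.
For n = 13, 14, 15, 16, …, 21, 22, 23 the conclusion holds.
n = 24: σ(24) = 60; 60 ≥ 56.
Hence n = 24 is a counterexample.

n = 24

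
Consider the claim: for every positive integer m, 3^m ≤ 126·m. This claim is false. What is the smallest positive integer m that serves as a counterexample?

m = 1: 3^m = 3 and 126·m = 126, so 3 ≤ 126.
m = 2: 3^m = 9 and 126·m = 252, so 9 ≤ 252.
m = 3: 3^m = 27 and 126·m = 378, so 27 ≤ 378.
m = 4: 3^m = 81 and 126·m = 504, so 81 ≤ 504.
m = 5: 3^m = 243 and 126·m = 630, so 243 ≤ 630.
m = 6: 3^m = 729 and 126·m = 756, so 729 ≤ 756.
m = 7: 3^m = 2187 and 126·m = 882, so 2187 > 882.

m = 7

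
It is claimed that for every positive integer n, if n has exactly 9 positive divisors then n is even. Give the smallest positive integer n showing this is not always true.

n = 225

A counterexample is any positive integer n such that n has exactly 9 positive divisors but n is odd; we check each in order.
For n = 36, 100, 196 the conclusion holds.
n = 225: divisors of 225: 9 divisors; 225 is odd.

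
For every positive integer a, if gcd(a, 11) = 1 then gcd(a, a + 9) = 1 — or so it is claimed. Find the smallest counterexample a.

Check each positive integer a in order until gcd(a, 11) = 1 but gcd(a, a + 9) > 1.
For a = 1, 2 the conclusion holds.
a = 3: gcd(3, 12) = 3.

a = 3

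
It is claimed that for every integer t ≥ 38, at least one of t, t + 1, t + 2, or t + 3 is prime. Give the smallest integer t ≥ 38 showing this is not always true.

t = 48

We need the least integer t ≥ 38 for which t, t + 1, t + 2, t + 3 are all composite.
For t = 38, 39, 40, 41, 42, 43, 44, 45, 46, 47 the conclusion holds.
t = 48: 48 = 2 × 24; 49 = 7 × 7; 50 = 2 × 25; 51 = 3 × 17 — all composite.
Thus t = 48 disproves the claim, and no smaller t works.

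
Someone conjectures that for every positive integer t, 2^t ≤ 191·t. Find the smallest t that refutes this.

The first 11 eligible values, up to t = 11, all satisfy the conclusion.
t = 12: 2^t = 4096 and 191·t = 2292, so 4096 > 2292.

t = 12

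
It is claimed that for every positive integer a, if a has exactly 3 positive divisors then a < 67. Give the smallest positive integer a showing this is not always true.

a = 121

A counterexample is any positive integer a such that a has exactly 3 positive divisors but the claim fails; we check each in order.
For a = 4, 9, 25, 49 the conclusion holds.
a = 121: τ(121) = 3; 121 ≥ 67.
Thus a = 121 disproves the claim, and no smaller a works.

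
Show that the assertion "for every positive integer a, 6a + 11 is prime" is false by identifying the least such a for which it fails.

a = 4

a = 1: 6a + 11 = 17, prime.
a = 2: 6a + 11 = 23, prime.
a = 3: 6a + 11 = 29, prime.
a = 4: 6a + 11 = 35 = 5 × 7, composite.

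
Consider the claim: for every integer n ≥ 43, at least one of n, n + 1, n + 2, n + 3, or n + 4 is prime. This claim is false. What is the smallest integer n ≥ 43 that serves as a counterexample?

n = 48

We need the least integer n ≥ 43 for which n, n + 1, n + 2, n + 3, n + 4 are all composite.
The first 5 eligible values, up to n = 47, all satisfy the conclusion.
n = 48: 48 = 2 × 24; 49 = 7 × 7; 50 = 2 × 25; 51 = 3 × 17; 52 = 2 × 26 — all composite.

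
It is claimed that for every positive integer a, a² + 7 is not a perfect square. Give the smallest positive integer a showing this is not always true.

We need the least positive integer a for which a² + 7 is a perfect square.
For a = 1, 2 the conclusion holds.
a = 3: 3² + 7 = 16 = 4², a perfect square.
So a = 3 is the smallest counterexample.

a = 3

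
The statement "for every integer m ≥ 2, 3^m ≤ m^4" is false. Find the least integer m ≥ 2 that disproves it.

m = 8

Check each integer m ≥ 2 in order until 3^m > m^4.
The first 6 eligible values, up to m = 7, all satisfy the conclusion.
m = 8: 3^m = 6561 and m^4 = 4096, so 6561 > 4096.
So m = 8 is the smallest counterexample.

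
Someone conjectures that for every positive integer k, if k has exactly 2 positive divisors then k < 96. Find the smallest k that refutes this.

k = 97

Check each positive integer k in order until k has exactly 2 positive divisors but the claim fails.
The first 24 eligible values, up to k = 89, all satisfy the conclusion.
k = 97: τ(97) = 2; 97 ≥ 96.
So k = 97 is the smallest counterexample.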